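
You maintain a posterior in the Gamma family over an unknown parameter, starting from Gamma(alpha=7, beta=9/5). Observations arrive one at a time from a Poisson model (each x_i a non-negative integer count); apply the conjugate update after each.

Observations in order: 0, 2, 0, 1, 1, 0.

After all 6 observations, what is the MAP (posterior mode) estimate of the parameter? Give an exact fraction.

obs 1: x=0 → posterior Gamma(7, 14/5)
obs 2: x=2 → posterior Gamma(9, 19/5)
obs 3: x=0 → posterior Gamma(9, 24/5)
obs 4: x=1 → posterior Gamma(10, 29/5)
obs 5: x=1 → posterior Gamma(11, 34/5)
obs 6: x=0 → posterior Gamma(11, 39/5)

50/39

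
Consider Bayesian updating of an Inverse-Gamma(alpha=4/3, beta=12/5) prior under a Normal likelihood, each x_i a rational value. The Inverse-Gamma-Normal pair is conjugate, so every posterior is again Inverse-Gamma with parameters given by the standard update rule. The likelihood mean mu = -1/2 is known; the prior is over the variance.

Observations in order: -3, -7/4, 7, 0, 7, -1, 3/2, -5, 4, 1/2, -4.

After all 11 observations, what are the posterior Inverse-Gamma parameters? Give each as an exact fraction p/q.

obs 1: x=-3 → posterior Inverse-Gamma(11/6, 221/40)
obs 2: x=-7/4 → posterior Inverse-Gamma(7/3, 1009/160)
obs 3: x=7 → posterior Inverse-Gamma(17/6, 5509/160)
obs 4: x=0 → posterior Inverse-Gamma(10/3, 5529/160)
obs 5: x=7 → posterior Inverse-Gamma(23/6, 10029/160)
obs 6: x=-1 → posterior Inverse-Gamma(13/3, 10049/160)
obs 7: x=3/2 → posterior Inverse-Gamma(29/6, 10369/160)
obs 8: x=-5 → posterior Inverse-Gamma(16/3, 11989/160)
obs 9: x=4 → posterior Inverse-Gamma(35/6, 13609/160)
obs 10: x=1/2 → posterior Inverse-Gamma(19/3, 13689/160)
obs 11: x=-4 → posterior Inverse-Gamma(41/6, 14669/160)

alpha=41/6, beta=14669/160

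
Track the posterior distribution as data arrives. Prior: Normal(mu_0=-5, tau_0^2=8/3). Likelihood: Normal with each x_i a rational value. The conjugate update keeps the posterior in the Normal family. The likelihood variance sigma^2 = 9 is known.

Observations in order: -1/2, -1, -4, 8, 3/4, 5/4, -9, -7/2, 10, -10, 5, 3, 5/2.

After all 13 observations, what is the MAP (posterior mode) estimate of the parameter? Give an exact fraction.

-115/131

obs 1: x=-1/2 → posterior Normal(-139/35, 72/35)
obs 2: x=-1 → posterior Normal(-147/43, 72/43)
obs 3: x=-4 → posterior Normal(-179/51, 24/17)
obs 4: x=8 → posterior Normal(-115/59, 72/59)
obs 5: x=3/4 → posterior Normal(-109/67, 72/67)
obs 6: x=5/4 → posterior Normal(-33/25, 24/25)
obs 7: x=-9 → posterior Normal(-171/83, 72/83)
obs 8: x=-7/2 → posterior Normal(-199/91, 72/91)
obs 9: x=10 → posterior Normal(-119/99, 8/11)
obs 10: x=-10 → posterior Normal(-199/107, 72/107)
obs 11: x=5 → posterior Normal(-159/115, 72/115)
obs 12: x=3 → posterior Normal(-45/41, 24/41)
obs 13: x=5/2 → posterior Normal(-115/131, 72/131)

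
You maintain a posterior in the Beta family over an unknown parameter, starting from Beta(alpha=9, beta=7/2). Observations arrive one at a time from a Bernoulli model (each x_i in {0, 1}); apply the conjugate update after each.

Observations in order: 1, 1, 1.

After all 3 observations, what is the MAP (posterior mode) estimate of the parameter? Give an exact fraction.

obs 1: x=1 → posterior Beta(10, 7/2)
obs 2: x=1 → posterior Beta(11, 7/2)
obs 3: x=1 → posterior Beta(12, 7/2)

22/27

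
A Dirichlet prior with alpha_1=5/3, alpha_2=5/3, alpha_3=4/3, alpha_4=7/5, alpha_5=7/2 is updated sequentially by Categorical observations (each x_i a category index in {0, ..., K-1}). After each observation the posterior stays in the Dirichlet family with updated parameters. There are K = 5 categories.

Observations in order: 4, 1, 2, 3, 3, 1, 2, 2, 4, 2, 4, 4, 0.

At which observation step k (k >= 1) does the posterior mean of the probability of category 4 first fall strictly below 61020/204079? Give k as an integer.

obs 1: x=4 → posterior Dirichlet(5/3, 5/3, 4/3, 7/5, 9/2)
obs 2: x=1 → posterior Dirichlet(5/3, 8/3, 4/3, 7/5, 9/2)
obs 3: x=2 → posterior Dirichlet(5/3, 8/3, 7/3, 7/5, 9/2)
obs 4: x=3 → posterior Dirichlet(5/3, 8/3, 7/3, 12/5, 9/2)
obs 5: x=3 → posterior Dirichlet(5/3, 8/3, 7/3, 17/5, 9/2)
obs 6: x=1 → posterior Dirichlet(5/3, 11/3, 7/3, 17/5, 9/2)
obs 7: x=2 → posterior Dirichlet(5/3, 11/3, 10/3, 17/5, 9/2)
obs 8: x=2 → posterior Dirichlet(5/3, 11/3, 13/3, 17/5, 9/2)
obs 9: x=4 → posterior Dirichlet(5/3, 11/3, 13/3, 17/5, 11/2)
obs 10: x=2 → posterior Dirichlet(5/3, 11/3, 16/3, 17/5, 11/2)
obs 11: x=4 → posterior Dirichlet(5/3, 11/3, 16/3, 17/5, 13/2)
obs 12: x=4 → posterior Dirichlet(5/3, 11/3, 16/3, 17/5, 15/2)
obs 13: x=0 → posterior Dirichlet(8/3, 11/3, 16/3, 17/5, 15/2)

k = 6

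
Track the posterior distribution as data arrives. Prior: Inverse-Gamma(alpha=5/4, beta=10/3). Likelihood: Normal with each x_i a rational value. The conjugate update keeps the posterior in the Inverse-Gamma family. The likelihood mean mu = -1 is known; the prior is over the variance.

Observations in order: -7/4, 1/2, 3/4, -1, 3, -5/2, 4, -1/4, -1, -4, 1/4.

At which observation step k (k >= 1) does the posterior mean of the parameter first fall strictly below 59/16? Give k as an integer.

k = 3

obs 1: x=-7/4 → posterior Inverse-Gamma(7/4, 347/96)
obs 2: x=1/2 → posterior Inverse-Gamma(9/4, 455/96)
obs 3: x=3/4 → posterior Inverse-Gamma(11/4, 301/48)
obs 4: x=-1 → posterior Inverse-Gamma(13/4, 301/48)
obs 5: x=3 → posterior Inverse-Gamma(15/4, 685/48)
obs 6: x=-5/2 → posterior Inverse-Gamma(17/4, 739/48)
obs 7: x=4 → posterior Inverse-Gamma(19/4, 1339/48)
obs 8: x=-1/4 → posterior Inverse-Gamma(21/4, 2705/96)
obs 9: x=-1 → posterior Inverse-Gamma(23/4, 2705/96)
obs 10: x=-4 → posterior Inverse-Gamma(25/4, 3137/96)
obs 11: x=1/4 → posterior Inverse-Gamma(27/4, 803/24)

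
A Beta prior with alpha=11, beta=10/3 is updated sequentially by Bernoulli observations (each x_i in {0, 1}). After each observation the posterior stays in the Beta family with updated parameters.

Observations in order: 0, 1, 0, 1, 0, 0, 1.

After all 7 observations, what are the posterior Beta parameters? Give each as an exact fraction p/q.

obs 1: x=0 → posterior Beta(11, 13/3)
obs 2: x=1 → posterior Beta(12, 13/3)
obs 3: x=0 → posterior Beta(12, 16/3)
obs 4: x=1 → posterior Beta(13, 16/3)
obs 5: x=0 → posterior Beta(13, 19/3)
obs 6: x=0 → posterior Beta(13, 22/3)
obs 7: x=1 → posterior Beta(14, 22/3)

alpha=14, beta=22/3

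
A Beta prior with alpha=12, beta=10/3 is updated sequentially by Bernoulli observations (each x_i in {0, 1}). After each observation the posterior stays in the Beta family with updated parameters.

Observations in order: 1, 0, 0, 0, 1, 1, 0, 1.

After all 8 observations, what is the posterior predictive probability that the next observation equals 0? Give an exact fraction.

11/35

obs 1: x=1 → posterior Beta(13, 10/3)
obs 2: x=0 → posterior Beta(13, 13/3)
obs 3: x=0 → posterior Beta(13, 16/3)
obs 4: x=0 → posterior Beta(13, 19/3)
obs 5: x=1 → posterior Beta(14, 19/3)
obs 6: x=1 → posterior Beta(15, 19/3)
obs 7: x=0 → posterior Beta(15, 22/3)
obs 8: x=1 → posterior Beta(16, 22/3)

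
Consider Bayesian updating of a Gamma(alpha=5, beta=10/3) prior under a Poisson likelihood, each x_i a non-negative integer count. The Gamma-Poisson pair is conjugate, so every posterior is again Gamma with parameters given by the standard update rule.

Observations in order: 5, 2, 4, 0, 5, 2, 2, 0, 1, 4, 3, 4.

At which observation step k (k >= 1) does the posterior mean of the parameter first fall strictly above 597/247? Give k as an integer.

obs 1: x=5 → posterior Gamma(10, 13/3)
obs 2: x=2 → posterior Gamma(12, 16/3)
obs 3: x=4 → posterior Gamma(16, 19/3)
obs 4: x=0 → posterior Gamma(16, 22/3)
obs 5: x=5 → posterior Gamma(21, 25/3)
obs 6: x=2 → posterior Gamma(23, 28/3)
obs 7: x=2 → posterior Gamma(25, 31/3)
obs 8: x=0 → posterior Gamma(25, 34/3)
obs 9: x=1 → posterior Gamma(26, 37/3)
obs 10: x=4 → posterior Gamma(30, 40/3)
obs 11: x=3 → posterior Gamma(33, 43/3)
obs 12: x=4 → posterior Gamma(37, 46/3)

k = 3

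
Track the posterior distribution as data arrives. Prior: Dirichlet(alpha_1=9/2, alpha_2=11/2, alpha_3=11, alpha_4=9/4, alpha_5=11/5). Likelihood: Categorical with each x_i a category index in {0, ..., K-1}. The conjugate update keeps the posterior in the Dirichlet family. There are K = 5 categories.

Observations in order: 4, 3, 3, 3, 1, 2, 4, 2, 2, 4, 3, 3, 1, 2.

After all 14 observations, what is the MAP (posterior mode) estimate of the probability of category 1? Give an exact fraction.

10/53

obs 1: x=4 → posterior Dirichlet(9/2, 11/2, 11, 9/4, 16/5)
obs 2: x=3 → posterior Dirichlet(9/2, 11/2, 11, 13/4, 16/5)
obs 3: x=3 → posterior Dirichlet(9/2, 11/2, 11, 17/4, 16/5)
obs 4: x=3 → posterior Dirichlet(9/2, 11/2, 11, 21/4, 16/5)
obs 5: x=1 → posterior Dirichlet(9/2, 13/2, 11, 21/4, 16/5)
obs 6: x=2 → posterior Dirichlet(9/2, 13/2, 12, 21/4, 16/5)
obs 7: x=4 → posterior Dirichlet(9/2, 13/2, 12, 21/4, 21/5)
obs 8: x=2 → posterior Dirichlet(9/2, 13/2, 13, 21/4, 21/5)
obs 9: x=2 → posterior Dirichlet(9/2, 13/2, 14, 21/4, 21/5)
obs 10: x=4 → posterior Dirichlet(9/2, 13/2, 14, 21/4, 26/5)
obs 11: x=3 → posterior Dirichlet(9/2, 13/2, 14, 25/4, 26/5)
obs 12: x=3 → posterior Dirichlet(9/2, 13/2, 14, 29/4, 26/5)
obs 13: x=1 → posterior Dirichlet(9/2, 15/2, 14, 29/4, 26/5)
obs 14: x=2 → posterior Dirichlet(9/2, 15/2, 15, 29/4, 26/5)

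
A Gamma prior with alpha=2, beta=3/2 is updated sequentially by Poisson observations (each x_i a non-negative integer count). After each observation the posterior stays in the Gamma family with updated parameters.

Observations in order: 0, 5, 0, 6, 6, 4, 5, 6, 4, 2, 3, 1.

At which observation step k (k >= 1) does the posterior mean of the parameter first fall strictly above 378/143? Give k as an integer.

obs 1: x=0 → posterior Gamma(2, 5/2)
obs 2: x=5 → posterior Gamma(7, 7/2)
obs 3: x=0 → posterior Gamma(7, 9/2)
obs 4: x=6 → posterior Gamma(13, 11/2)
obs 5: x=6 → posterior Gamma(19, 13/2)
obs 6: x=4 → posterior Gamma(23, 15/2)
obs 7: x=5 → posterior Gamma(28, 17/2)
obs 8: x=6 → posterior Gamma(34, 19/2)
obs 9: x=4 → posterior Gamma(38, 21/2)
obs 10: x=2 → posterior Gamma(40, 23/2)
obs 11: x=3 → posterior Gamma(43, 25/2)
obs 12: x=1 → posterior Gamma(44, 27/2)

k = 5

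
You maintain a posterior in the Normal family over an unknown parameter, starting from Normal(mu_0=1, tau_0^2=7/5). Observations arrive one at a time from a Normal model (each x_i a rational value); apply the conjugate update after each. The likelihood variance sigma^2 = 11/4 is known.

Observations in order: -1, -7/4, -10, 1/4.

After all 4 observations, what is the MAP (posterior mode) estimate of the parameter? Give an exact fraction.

obs 1: x=-1 → posterior Normal(27/83, 77/83)
obs 2: x=-7/4 → posterior Normal(-22/111, 77/111)
obs 3: x=-10 → posterior Normal(-302/139, 77/139)
obs 4: x=1/4 → posterior Normal(-295/167, 77/167)

-295/167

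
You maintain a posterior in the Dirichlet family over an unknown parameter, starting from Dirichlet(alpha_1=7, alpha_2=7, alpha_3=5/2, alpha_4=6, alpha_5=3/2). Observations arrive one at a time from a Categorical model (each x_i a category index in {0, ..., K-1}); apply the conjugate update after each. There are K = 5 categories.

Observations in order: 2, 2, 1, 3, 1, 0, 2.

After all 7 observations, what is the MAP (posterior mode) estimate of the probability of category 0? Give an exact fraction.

7/26

obs 1: x=2 → posterior Dirichlet(7, 7, 7/2, 6, 3/2)
obs 2: x=2 → posterior Dirichlet(7, 7, 9/2, 6, 3/2)
obs 3: x=1 → posterior Dirichlet(7, 8, 9/2, 6, 3/2)
obs 4: x=3 → posterior Dirichlet(7, 8, 9/2, 7, 3/2)
obs 5: x=1 → posterior Dirichlet(7, 9, 9/2, 7, 3/2)
obs 6: x=0 → posterior Dirichlet(8, 9, 9/2, 7, 3/2)
obs 7: x=2 → posterior Dirichlet(8, 9, 11/2, 7, 3/2)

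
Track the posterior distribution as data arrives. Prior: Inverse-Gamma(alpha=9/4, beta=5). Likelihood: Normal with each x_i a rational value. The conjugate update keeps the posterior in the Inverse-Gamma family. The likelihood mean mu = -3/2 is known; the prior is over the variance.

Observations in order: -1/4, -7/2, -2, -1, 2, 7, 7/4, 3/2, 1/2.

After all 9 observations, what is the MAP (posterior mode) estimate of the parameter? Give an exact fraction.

obs 1: x=-1/4 → posterior Inverse-Gamma(11/4, 185/32)
obs 2: x=-7/2 → posterior Inverse-Gamma(13/4, 249/32)
obs 3: x=-2 → posterior Inverse-Gamma(15/4, 253/32)
obs 4: x=-1 → posterior Inverse-Gamma(17/4, 257/32)
obs 5: x=2 → posterior Inverse-Gamma(19/4, 453/32)
obs 6: x=7 → posterior Inverse-Gamma(21/4, 1609/32)
obs 7: x=7/4 → posterior Inverse-Gamma(23/4, 889/16)
obs 8: x=3/2 → posterior Inverse-Gamma(25/4, 961/16)
obs 9: x=1/2 → posterior Inverse-Gamma(27/4, 993/16)

993/124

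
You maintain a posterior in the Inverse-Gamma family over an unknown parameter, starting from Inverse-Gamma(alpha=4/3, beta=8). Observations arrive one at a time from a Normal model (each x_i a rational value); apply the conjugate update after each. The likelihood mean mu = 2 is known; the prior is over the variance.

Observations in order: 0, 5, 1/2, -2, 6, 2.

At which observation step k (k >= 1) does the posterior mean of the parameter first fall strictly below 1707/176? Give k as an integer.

obs 1: x=0 → posterior Inverse-Gamma(11/6, 10)
obs 2: x=5 → posterior Inverse-Gamma(7/3, 29/2)
obs 3: x=1/2 → posterior Inverse-Gamma(17/6, 125/8)
obs 4: x=-2 → posterior Inverse-Gamma(10/3, 189/8)
obs 5: x=6 → posterior Inverse-Gamma(23/6, 253/8)
obs 6: x=2 → posterior Inverse-Gamma(13/3, 253/8)

k = 3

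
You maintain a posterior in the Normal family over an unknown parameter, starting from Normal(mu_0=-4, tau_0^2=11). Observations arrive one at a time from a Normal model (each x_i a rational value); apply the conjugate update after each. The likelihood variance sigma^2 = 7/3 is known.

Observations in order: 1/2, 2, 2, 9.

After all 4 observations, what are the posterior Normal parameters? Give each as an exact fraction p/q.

obs 1: x=1/2 → posterior Normal(-23/80, 77/40)
obs 2: x=2 → posterior Normal(109/146, 77/73)
obs 3: x=2 → posterior Normal(241/212, 77/106)
obs 4: x=9 → posterior Normal(835/278, 77/139)

mu_0=835/278, tau_0^2=77/139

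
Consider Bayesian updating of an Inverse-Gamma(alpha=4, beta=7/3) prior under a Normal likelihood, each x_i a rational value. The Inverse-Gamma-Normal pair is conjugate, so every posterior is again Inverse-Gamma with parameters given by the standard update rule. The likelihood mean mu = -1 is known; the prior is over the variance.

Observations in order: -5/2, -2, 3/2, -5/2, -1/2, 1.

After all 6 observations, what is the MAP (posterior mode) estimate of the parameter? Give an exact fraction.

obs 1: x=-5/2 → posterior Inverse-Gamma(9/2, 83/24)
obs 2: x=-2 → posterior Inverse-Gamma(5, 95/24)
obs 3: x=3/2 → posterior Inverse-Gamma(11/2, 85/12)
obs 4: x=-5/2 → posterior Inverse-Gamma(6, 197/24)
obs 5: x=-1/2 → posterior Inverse-Gamma(13/2, 25/3)
obs 6: x=1 → posterior Inverse-Gamma(7, 31/3)

31/24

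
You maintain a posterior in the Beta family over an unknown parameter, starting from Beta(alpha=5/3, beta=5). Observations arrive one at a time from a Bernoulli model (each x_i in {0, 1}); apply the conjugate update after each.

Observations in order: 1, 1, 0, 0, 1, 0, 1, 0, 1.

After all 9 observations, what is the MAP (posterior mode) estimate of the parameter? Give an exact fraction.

obs 1: x=1 → posterior Beta(8/3, 5)
obs 2: x=1 → posterior Beta(11/3, 5)
obs 3: x=0 → posterior Beta(11/3, 6)
obs 4: x=0 → posterior Beta(11/3, 7)
obs 5: x=1 → posterior Beta(14/3, 7)
obs 6: x=0 → posterior Beta(14/3, 8)
obs 7: x=1 → posterior Beta(17/3, 8)
obs 8: x=0 → posterior Beta(17/3, 9)
obs 9: x=1 → posterior Beta(20/3, 9)

17/41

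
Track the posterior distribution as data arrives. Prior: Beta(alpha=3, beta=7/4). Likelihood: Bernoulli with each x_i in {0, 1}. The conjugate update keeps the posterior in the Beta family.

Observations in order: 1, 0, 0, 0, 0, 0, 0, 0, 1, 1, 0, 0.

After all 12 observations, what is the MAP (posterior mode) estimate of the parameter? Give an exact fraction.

20/59

obs 1: x=1 → posterior Beta(4, 7/4)
obs 2: x=0 → posterior Beta(4, 11/4)
obs 3: x=0 → posterior Beta(4, 15/4)
obs 4: x=0 → posterior Beta(4, 19/4)
obs 5: x=0 → posterior Beta(4, 23/4)
obs 6: x=0 → posterior Beta(4, 27/4)
obs 7: x=0 → posterior Beta(4, 31/4)
obs 8: x=0 → posterior Beta(4, 35/4)
obs 9: x=1 → posterior Beta(5, 35/4)
obs 10: x=1 → posterior Beta(6, 35/4)
obs 11: x=0 → posterior Beta(6, 39/4)
obs 12: x=0 → posterior Beta(6, 43/4)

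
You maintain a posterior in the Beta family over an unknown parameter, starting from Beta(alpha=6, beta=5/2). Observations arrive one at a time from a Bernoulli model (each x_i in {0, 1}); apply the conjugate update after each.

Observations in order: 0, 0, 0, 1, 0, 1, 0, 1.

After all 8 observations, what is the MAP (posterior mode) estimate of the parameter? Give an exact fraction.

16/29

obs 1: x=0 → posterior Beta(6, 7/2)
obs 2: x=0 → posterior Beta(6, 9/2)
obs 3: x=0 → posterior Beta(6, 11/2)
obs 4: x=1 → posterior Beta(7, 11/2)
obs 5: x=0 → posterior Beta(7, 13/2)
obs 6: x=1 → posterior Beta(8, 13/2)
obs 7: x=0 → posterior Beta(8, 15/2)
obs 8: x=1 → posterior Beta(9, 15/2)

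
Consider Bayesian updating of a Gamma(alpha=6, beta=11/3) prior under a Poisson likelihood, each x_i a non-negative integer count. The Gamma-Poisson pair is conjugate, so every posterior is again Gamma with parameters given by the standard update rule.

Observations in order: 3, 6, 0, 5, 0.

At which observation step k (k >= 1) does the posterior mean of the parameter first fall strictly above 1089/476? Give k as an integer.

obs 1: x=3 → posterior Gamma(9, 14/3)
obs 2: x=6 → posterior Gamma(15, 17/3)
obs 3: x=0 → posterior Gamma(15, 20/3)
obs 4: x=5 → posterior Gamma(20, 23/3)
obs 5: x=0 → posterior Gamma(20, 26/3)

k = 2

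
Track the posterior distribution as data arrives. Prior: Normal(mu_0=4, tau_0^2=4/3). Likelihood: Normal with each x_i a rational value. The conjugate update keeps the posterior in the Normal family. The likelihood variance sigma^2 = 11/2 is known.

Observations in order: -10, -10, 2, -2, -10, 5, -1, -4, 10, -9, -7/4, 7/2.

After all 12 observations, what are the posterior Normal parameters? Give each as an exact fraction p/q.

obs 1: x=-10 → posterior Normal(52/41, 44/41)
obs 2: x=-10 → posterior Normal(-4/7, 44/49)
obs 3: x=2 → posterior Normal(-4/19, 44/57)
obs 4: x=-2 → posterior Normal(-28/65, 44/65)
obs 5: x=-10 → posterior Normal(-108/73, 44/73)
obs 6: x=5 → posterior Normal(-68/81, 44/81)
obs 7: x=-1 → posterior Normal(-76/89, 44/89)
obs 8: x=-4 → posterior Normal(-108/97, 44/97)
obs 9: x=10 → posterior Normal(-4/15, 44/105)
obs 10: x=-9 → posterior Normal(-100/113, 44/113)
obs 11: x=-7/4 → posterior Normal(-114/121, 4/11)
obs 12: x=7/2 → posterior Normal(-2/3, 44/129)

mu_0=-2/3, tau_0^2=44/129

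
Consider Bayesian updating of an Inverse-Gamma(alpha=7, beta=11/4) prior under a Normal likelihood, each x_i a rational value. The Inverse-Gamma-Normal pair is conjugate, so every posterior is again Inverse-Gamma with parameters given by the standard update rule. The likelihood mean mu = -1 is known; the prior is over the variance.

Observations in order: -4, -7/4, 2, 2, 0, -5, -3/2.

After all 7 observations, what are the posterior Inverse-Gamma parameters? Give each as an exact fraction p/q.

obs 1: x=-4 → posterior Inverse-Gamma(15/2, 29/4)
obs 2: x=-7/4 → posterior Inverse-Gamma(8, 241/32)
obs 3: x=2 → posterior Inverse-Gamma(17/2, 385/32)
obs 4: x=2 → posterior Inverse-Gamma(9, 529/32)
obs 5: x=0 → posterior Inverse-Gamma(19/2, 545/32)
obs 6: x=-5 → posterior Inverse-Gamma(10, 801/32)
obs 7: x=-3/2 → posterior Inverse-Gamma(21/2, 805/32)

alpha=21/2, beta=805/32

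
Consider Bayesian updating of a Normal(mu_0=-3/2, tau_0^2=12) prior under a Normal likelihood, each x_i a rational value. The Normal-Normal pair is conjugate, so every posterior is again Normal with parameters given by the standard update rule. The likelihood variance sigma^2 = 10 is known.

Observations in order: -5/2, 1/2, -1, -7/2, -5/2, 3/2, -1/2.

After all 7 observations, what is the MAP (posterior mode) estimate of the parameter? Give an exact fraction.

obs 1: x=-5/2 → posterior Normal(-45/22, 60/11)
obs 2: x=1/2 → posterior Normal(-39/34, 60/17)
obs 3: x=-1 → posterior Normal(-51/46, 60/23)
obs 4: x=-7/2 → posterior Normal(-93/58, 60/29)
obs 5: x=-5/2 → posterior Normal(-123/70, 12/7)
obs 6: x=3/2 → posterior Normal(-105/82, 60/41)
obs 7: x=-1/2 → posterior Normal(-111/94, 60/47)

-111/94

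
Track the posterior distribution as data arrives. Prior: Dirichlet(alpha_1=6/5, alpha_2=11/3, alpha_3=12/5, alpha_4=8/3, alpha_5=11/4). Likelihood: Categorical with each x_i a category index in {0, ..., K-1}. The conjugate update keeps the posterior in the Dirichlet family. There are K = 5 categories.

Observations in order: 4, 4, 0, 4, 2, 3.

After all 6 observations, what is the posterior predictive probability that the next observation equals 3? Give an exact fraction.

220/1121

obs 1: x=4 → posterior Dirichlet(6/5, 11/3, 12/5, 8/3, 15/4)
obs 2: x=4 → posterior Dirichlet(6/5, 11/3, 12/5, 8/3, 19/4)
obs 3: x=0 → posterior Dirichlet(11/5, 11/3, 12/5, 8/3, 19/4)
obs 4: x=4 → posterior Dirichlet(11/5, 11/3, 12/5, 8/3, 23/4)
obs 5: x=2 → posterior Dirichlet(11/5, 11/3, 17/5, 8/3, 23/4)
obs 6: x=3 → posterior Dirichlet(11/5, 11/3, 17/5, 11/3, 23/4)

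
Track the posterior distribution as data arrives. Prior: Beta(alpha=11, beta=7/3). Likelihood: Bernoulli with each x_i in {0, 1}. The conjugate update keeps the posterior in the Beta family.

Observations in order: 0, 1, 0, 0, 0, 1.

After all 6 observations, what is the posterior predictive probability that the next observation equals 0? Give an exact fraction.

obs 1: x=0 → posterior Beta(11, 10/3)
obs 2: x=1 → posterior Beta(12, 10/3)
obs 3: x=0 → posterior Beta(12, 13/3)
obs 4: x=0 → posterior Beta(12, 16/3)
obs 5: x=0 → posterior Beta(12, 19/3)
obs 6: x=1 → posterior Beta(13, 19/3)

19/58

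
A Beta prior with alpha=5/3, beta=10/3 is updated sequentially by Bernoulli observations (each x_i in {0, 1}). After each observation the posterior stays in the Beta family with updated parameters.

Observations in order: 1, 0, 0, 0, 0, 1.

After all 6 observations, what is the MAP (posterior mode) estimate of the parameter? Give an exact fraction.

obs 1: x=1 → posterior Beta(8/3, 10/3)
obs 2: x=0 → posterior Beta(8/3, 13/3)
obs 3: x=0 → posterior Beta(8/3, 16/3)
obs 4: x=0 → posterior Beta(8/3, 19/3)
obs 5: x=0 → posterior Beta(8/3, 22/3)
obs 6: x=1 → posterior Beta(11/3, 22/3)

8/27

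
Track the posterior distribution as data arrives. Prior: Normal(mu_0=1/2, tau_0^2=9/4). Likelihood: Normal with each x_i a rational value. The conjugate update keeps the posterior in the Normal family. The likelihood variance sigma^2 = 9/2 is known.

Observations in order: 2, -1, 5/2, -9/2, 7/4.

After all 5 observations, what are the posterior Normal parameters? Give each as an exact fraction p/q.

obs 1: x=2 → posterior Normal(1, 3/2)
obs 2: x=-1 → posterior Normal(1/2, 9/8)
obs 3: x=5/2 → posterior Normal(9/10, 9/10)
obs 4: x=-9/2 → posterior Normal(0, 3/4)
obs 5: x=7/4 → posterior Normal(1/4, 9/14)

mu_0=1/4, tau_0^2=9/14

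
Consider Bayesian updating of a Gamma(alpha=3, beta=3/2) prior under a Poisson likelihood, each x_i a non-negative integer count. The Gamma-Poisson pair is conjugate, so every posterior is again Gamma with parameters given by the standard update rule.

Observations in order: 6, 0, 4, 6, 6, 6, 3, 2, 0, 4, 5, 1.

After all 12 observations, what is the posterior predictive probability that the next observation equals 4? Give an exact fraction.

obs 1: x=6 → posterior Gamma(9, 5/2)
obs 2: x=0 → posterior Gamma(9, 7/2)
obs 3: x=4 → posterior Gamma(13, 9/2)
obs 4: x=6 → posterior Gamma(19, 11/2)
obs 5: x=6 → posterior Gamma(25, 13/2)
obs 6: x=6 → posterior Gamma(31, 15/2)
obs 7: x=3 → posterior Gamma(34, 17/2)
obs 8: x=2 → posterior Gamma(36, 19/2)
obs 9: x=0 → posterior Gamma(36, 21/2)
obs 10: x=4 → posterior Gamma(40, 23/2)
obs 11: x=5 → posterior Gamma(45, 25/2)
obs 12: x=1 → posterior Gamma(46, 27/2)

2360124424131448270356074235378472588562889942422144916935381682864911424/13179529148667419313752621434193363370806933128742294644974969657446901001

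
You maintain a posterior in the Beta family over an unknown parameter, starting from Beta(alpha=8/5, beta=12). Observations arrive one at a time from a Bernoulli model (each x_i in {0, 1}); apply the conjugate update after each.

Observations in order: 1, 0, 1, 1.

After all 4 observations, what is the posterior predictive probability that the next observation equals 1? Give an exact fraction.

23/88

obs 1: x=1 → posterior Beta(13/5, 12)
obs 2: x=0 → posterior Beta(13/5, 13)
obs 3: x=1 → posterior Beta(18/5, 13)
obs 4: x=1 → posterior Beta(23/5, 13)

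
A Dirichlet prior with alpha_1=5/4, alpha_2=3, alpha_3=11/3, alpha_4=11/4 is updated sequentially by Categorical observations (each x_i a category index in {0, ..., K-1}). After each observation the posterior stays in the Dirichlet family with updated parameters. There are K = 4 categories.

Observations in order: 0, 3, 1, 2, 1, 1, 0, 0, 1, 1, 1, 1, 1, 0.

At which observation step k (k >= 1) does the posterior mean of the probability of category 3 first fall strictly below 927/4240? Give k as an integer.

obs 1: x=0 → posterior Dirichlet(9/4, 3, 11/3, 11/4)
obs 2: x=3 → posterior Dirichlet(9/4, 3, 11/3, 15/4)
obs 3: x=1 → posterior Dirichlet(9/4, 4, 11/3, 15/4)
obs 4: x=2 → posterior Dirichlet(9/4, 4, 14/3, 15/4)
obs 5: x=1 → posterior Dirichlet(9/4, 5, 14/3, 15/4)
obs 6: x=1 → posterior Dirichlet(9/4, 6, 14/3, 15/4)
obs 7: x=0 → posterior Dirichlet(13/4, 6, 14/3, 15/4)
obs 8: x=0 → posterior Dirichlet(17/4, 6, 14/3, 15/4)
obs 9: x=1 → posterior Dirichlet(17/4, 7, 14/3, 15/4)
obs 10: x=1 → posterior Dirichlet(17/4, 8, 14/3, 15/4)
obs 11: x=1 → posterior Dirichlet(17/4, 9, 14/3, 15/4)
obs 12: x=1 → posterior Dirichlet(17/4, 10, 14/3, 15/4)
obs 13: x=1 → posterior Dirichlet(17/4, 11, 14/3, 15/4)
obs 14: x=0 → posterior Dirichlet(21/4, 11, 14/3, 15/4)

k = 7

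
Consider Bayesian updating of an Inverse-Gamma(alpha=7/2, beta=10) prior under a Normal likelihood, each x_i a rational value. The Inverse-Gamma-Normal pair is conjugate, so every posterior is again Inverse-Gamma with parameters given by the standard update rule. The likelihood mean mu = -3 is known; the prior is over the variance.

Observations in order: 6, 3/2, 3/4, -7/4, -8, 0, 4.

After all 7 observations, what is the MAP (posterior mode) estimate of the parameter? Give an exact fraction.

obs 1: x=6 → posterior Inverse-Gamma(4, 101/2)
obs 2: x=3/2 → posterior Inverse-Gamma(9/2, 485/8)
obs 3: x=3/4 → posterior Inverse-Gamma(5, 2165/32)
obs 4: x=-7/4 → posterior Inverse-Gamma(11/2, 1095/16)
obs 5: x=-8 → posterior Inverse-Gamma(6, 1295/16)
obs 6: x=0 → posterior Inverse-Gamma(13/2, 1367/16)
obs 7: x=4 → posterior Inverse-Gamma(7, 1759/16)

1759/128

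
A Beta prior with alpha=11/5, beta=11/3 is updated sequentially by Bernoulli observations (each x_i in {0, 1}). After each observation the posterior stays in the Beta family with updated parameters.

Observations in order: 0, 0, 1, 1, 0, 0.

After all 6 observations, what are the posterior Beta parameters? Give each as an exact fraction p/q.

alpha=21/5, beta=23/3

obs 1: x=0 → posterior Beta(11/5, 14/3)
obs 2: x=0 → posterior Beta(11/5, 17/3)
obs 3: x=1 → posterior Beta(16/5, 17/3)
obs 4: x=1 → posterior Beta(21/5, 17/3)
obs 5: x=0 → posterior Beta(21/5, 20/3)
obs 6: x=0 → posterior Beta(21/5, 23/3)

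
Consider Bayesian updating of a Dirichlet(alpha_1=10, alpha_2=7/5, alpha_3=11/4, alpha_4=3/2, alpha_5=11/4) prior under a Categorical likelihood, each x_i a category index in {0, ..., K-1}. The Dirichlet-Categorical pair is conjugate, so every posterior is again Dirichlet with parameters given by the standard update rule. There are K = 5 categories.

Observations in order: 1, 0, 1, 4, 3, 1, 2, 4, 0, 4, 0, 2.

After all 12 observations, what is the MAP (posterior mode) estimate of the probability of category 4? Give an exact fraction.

95/508

obs 1: x=1 → posterior Dirichlet(10, 12/5, 11/4, 3/2, 11/4)
obs 2: x=0 → posterior Dirichlet(11, 12/5, 11/4, 3/2, 11/4)
obs 3: x=1 → posterior Dirichlet(11, 17/5, 11/4, 3/2, 11/4)
obs 4: x=4 → posterior Dirichlet(11, 17/5, 11/4, 3/2, 15/4)
obs 5: x=3 → posterior Dirichlet(11, 17/5, 11/4, 5/2, 15/4)
obs 6: x=1 → posterior Dirichlet(11, 22/5, 11/4, 5/2, 15/4)
obs 7: x=2 → posterior Dirichlet(11, 22/5, 15/4, 5/2, 15/4)
obs 8: x=4 → posterior Dirichlet(11, 22/5, 15/4, 5/2, 19/4)
obs 9: x=0 → posterior Dirichlet(12, 22/5, 15/4, 5/2, 19/4)
obs 10: x=4 → posterior Dirichlet(12, 22/5, 15/4, 5/2, 23/4)
obs 11: x=0 → posterior Dirichlet(13, 22/5, 15/4, 5/2, 23/4)
obs 12: x=2 → posterior Dirichlet(13, 22/5, 19/4, 5/2, 23/4)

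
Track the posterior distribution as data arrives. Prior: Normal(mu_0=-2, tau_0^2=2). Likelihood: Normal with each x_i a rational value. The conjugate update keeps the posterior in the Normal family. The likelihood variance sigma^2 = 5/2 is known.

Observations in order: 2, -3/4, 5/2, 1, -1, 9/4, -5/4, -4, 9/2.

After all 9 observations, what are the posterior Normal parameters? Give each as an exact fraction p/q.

obs 1: x=2 → posterior Normal(-2/9, 10/9)
obs 2: x=-3/4 → posterior Normal(-5/13, 10/13)
obs 3: x=5/2 → posterior Normal(5/17, 10/17)
obs 4: x=1 → posterior Normal(3/7, 10/21)
obs 5: x=-1 → posterior Normal(1/5, 2/5)
obs 6: x=9/4 → posterior Normal(14/29, 10/29)
obs 7: x=-5/4 → posterior Normal(3/11, 10/33)
obs 8: x=-4 → posterior Normal(-7/37, 10/37)
obs 9: x=9/2 → posterior Normal(11/41, 10/41)

mu_0=11/41, tau_0^2=10/41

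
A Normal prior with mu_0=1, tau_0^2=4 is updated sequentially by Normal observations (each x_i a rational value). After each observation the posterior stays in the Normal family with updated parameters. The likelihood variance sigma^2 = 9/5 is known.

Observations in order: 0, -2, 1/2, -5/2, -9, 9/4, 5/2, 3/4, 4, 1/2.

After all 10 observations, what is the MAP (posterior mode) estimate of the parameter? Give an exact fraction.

-51/209

obs 1: x=0 → posterior Normal(9/29, 36/29)
obs 2: x=-2 → posterior Normal(-31/49, 36/49)
obs 3: x=1/2 → posterior Normal(-7/23, 12/23)
obs 4: x=-5/2 → posterior Normal(-71/89, 36/89)
obs 5: x=-9 → posterior Normal(-251/109, 36/109)
obs 6: x=9/4 → posterior Normal(-206/129, 12/43)
obs 7: x=5/2 → posterior Normal(-156/149, 36/149)
obs 8: x=3/4 → posterior Normal(-141/169, 36/169)
obs 9: x=4 → posterior Normal(-61/189, 4/21)
obs 10: x=1/2 → posterior Normal(-51/209, 36/209)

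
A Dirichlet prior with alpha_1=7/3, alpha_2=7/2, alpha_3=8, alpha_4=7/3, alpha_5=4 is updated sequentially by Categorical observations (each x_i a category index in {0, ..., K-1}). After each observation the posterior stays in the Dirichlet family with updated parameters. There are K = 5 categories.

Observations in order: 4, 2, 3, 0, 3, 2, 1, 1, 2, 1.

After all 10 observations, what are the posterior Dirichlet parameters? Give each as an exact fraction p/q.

obs 1: x=4 → posterior Dirichlet(7/3, 7/2, 8, 7/3, 5)
obs 2: x=2 → posterior Dirichlet(7/3, 7/2, 9, 7/3, 5)
obs 3: x=3 → posterior Dirichlet(7/3, 7/2, 9, 10/3, 5)
obs 4: x=0 → posterior Dirichlet(10/3, 7/2, 9, 10/3, 5)
obs 5: x=3 → posterior Dirichlet(10/3, 7/2, 9, 13/3, 5)
obs 6: x=2 → posterior Dirichlet(10/3, 7/2, 10, 13/3, 5)
obs 7: x=1 → posterior Dirichlet(10/3, 9/2, 10, 13/3, 5)
obs 8: x=1 → posterior Dirichlet(10/3, 11/2, 10, 13/3, 5)
obs 9: x=2 → posterior Dirichlet(10/3, 11/2, 11, 13/3, 5)
obs 10: x=1 → posterior Dirichlet(10/3, 13/2, 11, 13/3, 5)

alpha_1=10/3, alpha_2=13/2, alpha_3=11, alpha_4=13/3, alpha_5=5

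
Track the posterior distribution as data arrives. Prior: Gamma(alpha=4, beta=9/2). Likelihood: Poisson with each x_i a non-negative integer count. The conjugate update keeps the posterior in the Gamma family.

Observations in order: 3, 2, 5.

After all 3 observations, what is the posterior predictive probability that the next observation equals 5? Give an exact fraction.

470823510937500000000/14063084452067724991009

obs 1: x=3 → posterior Gamma(7, 11/2)
obs 2: x=2 → posterior Gamma(9, 13/2)
obs 3: x=5 → posterior Gamma(14, 15/2)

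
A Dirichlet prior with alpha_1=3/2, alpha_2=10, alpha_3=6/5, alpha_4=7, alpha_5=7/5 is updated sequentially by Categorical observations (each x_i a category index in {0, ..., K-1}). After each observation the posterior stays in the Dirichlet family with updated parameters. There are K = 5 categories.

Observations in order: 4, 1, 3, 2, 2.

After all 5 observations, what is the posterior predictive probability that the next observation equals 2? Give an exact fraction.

32/261

obs 1: x=4 → posterior Dirichlet(3/2, 10, 6/5, 7, 12/5)
obs 2: x=1 → posterior Dirichlet(3/2, 11, 6/5, 7, 12/5)
obs 3: x=3 → posterior Dirichlet(3/2, 11, 6/5, 8, 12/5)
obs 4: x=2 → posterior Dirichlet(3/2, 11, 11/5, 8, 12/5)
obs 5: x=2 → posterior Dirichlet(3/2, 11, 16/5, 8, 12/5)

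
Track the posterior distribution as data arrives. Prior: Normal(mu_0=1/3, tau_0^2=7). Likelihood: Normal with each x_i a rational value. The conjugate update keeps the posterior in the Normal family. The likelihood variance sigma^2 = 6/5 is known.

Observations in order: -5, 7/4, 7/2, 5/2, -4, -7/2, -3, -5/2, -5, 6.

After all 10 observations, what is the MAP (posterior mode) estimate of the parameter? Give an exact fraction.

obs 1: x=-5 → posterior Normal(-173/41, 42/41)
obs 2: x=7/4 → posterior Normal(-447/304, 21/38)
obs 3: x=7/2 → posterior Normal(43/444, 14/37)
obs 4: x=5/2 → posterior Normal(393/584, 21/73)
obs 5: x=-4 → posterior Normal(-167/724, 42/181)
obs 6: x=-7/2 → posterior Normal(-73/96, 7/36)
obs 7: x=-3 → posterior Normal(-1077/1004, 42/251)
obs 8: x=-5/2 → posterior Normal(-1427/1144, 21/143)
obs 9: x=-5 → posterior Normal(-709/428, 14/107)
obs 10: x=6 → posterior Normal(-1287/1424, 21/178)

-1287/1424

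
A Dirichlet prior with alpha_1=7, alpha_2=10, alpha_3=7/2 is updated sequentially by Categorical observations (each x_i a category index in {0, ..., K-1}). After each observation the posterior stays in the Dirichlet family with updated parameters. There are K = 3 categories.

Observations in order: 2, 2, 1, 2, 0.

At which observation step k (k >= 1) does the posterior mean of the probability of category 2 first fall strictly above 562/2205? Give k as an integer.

obs 1: x=2 → posterior Dirichlet(7, 10, 9/2)
obs 2: x=2 → posterior Dirichlet(7, 10, 11/2)
obs 3: x=1 → posterior Dirichlet(7, 11, 11/2)
obs 4: x=2 → posterior Dirichlet(7, 11, 13/2)
obs 5: x=0 → posterior Dirichlet(8, 11, 13/2)

k = 4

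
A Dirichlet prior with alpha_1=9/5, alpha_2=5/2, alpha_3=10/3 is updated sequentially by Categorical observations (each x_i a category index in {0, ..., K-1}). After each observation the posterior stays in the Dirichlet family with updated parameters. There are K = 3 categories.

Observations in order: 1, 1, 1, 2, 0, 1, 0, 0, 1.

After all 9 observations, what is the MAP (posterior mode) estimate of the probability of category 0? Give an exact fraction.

114/409

obs 1: x=1 → posterior Dirichlet(9/5, 7/2, 10/3)
obs 2: x=1 → posterior Dirichlet(9/5, 9/2, 10/3)
obs 3: x=1 → posterior Dirichlet(9/5, 11/2, 10/3)
obs 4: x=2 → posterior Dirichlet(9/5, 11/2, 13/3)
obs 5: x=0 → posterior Dirichlet(14/5, 11/2, 13/3)
obs 6: x=1 → posterior Dirichlet(14/5, 13/2, 13/3)
obs 7: x=0 → posterior Dirichlet(19/5, 13/2, 13/3)
obs 8: x=0 → posterior Dirichlet(24/5, 13/2, 13/3)
obs 9: x=1 → posterior Dirichlet(24/5, 15/2, 13/3)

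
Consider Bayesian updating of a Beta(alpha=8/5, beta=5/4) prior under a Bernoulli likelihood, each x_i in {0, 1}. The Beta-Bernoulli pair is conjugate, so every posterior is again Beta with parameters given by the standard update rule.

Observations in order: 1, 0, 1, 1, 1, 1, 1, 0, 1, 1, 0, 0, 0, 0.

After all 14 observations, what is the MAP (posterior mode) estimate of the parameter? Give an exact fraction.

obs 1: x=1 → posterior Beta(13/5, 5/4)
obs 2: x=0 → posterior Beta(13/5, 9/4)
obs 3: x=1 → posterior Beta(18/5, 9/4)
obs 4: x=1 → posterior Beta(23/5, 9/4)
obs 5: x=1 → posterior Beta(28/5, 9/4)
obs 6: x=1 → posterior Beta(33/5, 9/4)
obs 7: x=1 → posterior Beta(38/5, 9/4)
obs 8: x=0 → posterior Beta(38/5, 13/4)
obs 9: x=1 → posterior Beta(43/5, 13/4)
obs 10: x=1 → posterior Beta(48/5, 13/4)
obs 11: x=0 → posterior Beta(48/5, 17/4)
obs 12: x=0 → posterior Beta(48/5, 21/4)
obs 13: x=0 → posterior Beta(48/5, 25/4)
obs 14: x=0 → posterior Beta(48/5, 29/4)

172/297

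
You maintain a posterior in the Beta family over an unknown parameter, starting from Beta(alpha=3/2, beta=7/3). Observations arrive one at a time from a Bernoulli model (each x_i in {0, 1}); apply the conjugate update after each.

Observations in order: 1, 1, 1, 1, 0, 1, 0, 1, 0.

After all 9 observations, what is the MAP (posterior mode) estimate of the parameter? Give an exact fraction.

obs 1: x=1 → posterior Beta(5/2, 7/3)
obs 2: x=1 → posterior Beta(7/2, 7/3)
obs 3: x=1 → posterior Beta(9/2, 7/3)
obs 4: x=1 → posterior Beta(11/2, 7/3)
obs 5: x=0 → posterior Beta(11/2, 10/3)
obs 6: x=1 → posterior Beta(13/2, 10/3)
obs 7: x=0 → posterior Beta(13/2, 13/3)
obs 8: x=1 → posterior Beta(15/2, 13/3)
obs 9: x=0 → posterior Beta(15/2, 16/3)

3/5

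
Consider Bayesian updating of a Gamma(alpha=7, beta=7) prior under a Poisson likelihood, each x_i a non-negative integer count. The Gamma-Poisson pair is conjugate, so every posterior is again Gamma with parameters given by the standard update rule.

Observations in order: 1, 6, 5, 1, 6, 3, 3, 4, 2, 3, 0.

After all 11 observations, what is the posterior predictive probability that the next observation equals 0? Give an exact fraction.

2925315479322586708409093799864313376118974623776768/26847115986241183138017674520015691090350184323352819

obs 1: x=1 → posterior Gamma(8, 8)
obs 2: x=6 → posterior Gamma(14, 9)
obs 3: x=5 → posterior Gamma(19, 10)
obs 4: x=1 → posterior Gamma(20, 11)
obs 5: x=6 → posterior Gamma(26, 12)
obs 6: x=3 → posterior Gamma(29, 13)
obs 7: x=3 → posterior Gamma(32, 14)
obs 8: x=4 → posterior Gamma(36, 15)
obs 9: x=2 → posterior Gamma(38, 16)
obs 10: x=3 → posterior Gamma(41, 17)
obs 11: x=0 → posterior Gamma(41, 18)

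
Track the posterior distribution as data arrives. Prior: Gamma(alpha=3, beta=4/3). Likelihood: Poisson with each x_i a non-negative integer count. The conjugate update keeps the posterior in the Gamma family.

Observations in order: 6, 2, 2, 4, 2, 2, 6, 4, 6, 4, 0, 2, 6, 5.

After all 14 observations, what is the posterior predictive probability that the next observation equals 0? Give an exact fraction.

615067685779835701218899665482097751119691454567599706701033405052779670095643078301843456/18646113417161314493261616803956698971446415858248583415929120740302154318206422517221824801

obs 1: x=6 → posterior Gamma(9, 7/3)
obs 2: x=2 → posterior Gamma(11, 10/3)
obs 3: x=2 → posterior Gamma(13, 13/3)
obs 4: x=4 → posterior Gamma(17, 16/3)
obs 5: x=2 → posterior Gamma(19, 19/3)
obs 6: x=2 → posterior Gamma(21, 22/3)
obs 7: x=6 → posterior Gamma(27, 25/3)
obs 8: x=4 → posterior Gamma(31, 28/3)
obs 9: x=6 → posterior Gamma(37, 31/3)
obs 10: x=4 → posterior Gamma(41, 34/3)
obs 11: x=0 → posterior Gamma(41, 37/3)
obs 12: x=2 → posterior Gamma(43, 40/3)
obs 13: x=6 → posterior Gamma(49, 43/3)
obs 14: x=5 → posterior Gamma(54, 46/3)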